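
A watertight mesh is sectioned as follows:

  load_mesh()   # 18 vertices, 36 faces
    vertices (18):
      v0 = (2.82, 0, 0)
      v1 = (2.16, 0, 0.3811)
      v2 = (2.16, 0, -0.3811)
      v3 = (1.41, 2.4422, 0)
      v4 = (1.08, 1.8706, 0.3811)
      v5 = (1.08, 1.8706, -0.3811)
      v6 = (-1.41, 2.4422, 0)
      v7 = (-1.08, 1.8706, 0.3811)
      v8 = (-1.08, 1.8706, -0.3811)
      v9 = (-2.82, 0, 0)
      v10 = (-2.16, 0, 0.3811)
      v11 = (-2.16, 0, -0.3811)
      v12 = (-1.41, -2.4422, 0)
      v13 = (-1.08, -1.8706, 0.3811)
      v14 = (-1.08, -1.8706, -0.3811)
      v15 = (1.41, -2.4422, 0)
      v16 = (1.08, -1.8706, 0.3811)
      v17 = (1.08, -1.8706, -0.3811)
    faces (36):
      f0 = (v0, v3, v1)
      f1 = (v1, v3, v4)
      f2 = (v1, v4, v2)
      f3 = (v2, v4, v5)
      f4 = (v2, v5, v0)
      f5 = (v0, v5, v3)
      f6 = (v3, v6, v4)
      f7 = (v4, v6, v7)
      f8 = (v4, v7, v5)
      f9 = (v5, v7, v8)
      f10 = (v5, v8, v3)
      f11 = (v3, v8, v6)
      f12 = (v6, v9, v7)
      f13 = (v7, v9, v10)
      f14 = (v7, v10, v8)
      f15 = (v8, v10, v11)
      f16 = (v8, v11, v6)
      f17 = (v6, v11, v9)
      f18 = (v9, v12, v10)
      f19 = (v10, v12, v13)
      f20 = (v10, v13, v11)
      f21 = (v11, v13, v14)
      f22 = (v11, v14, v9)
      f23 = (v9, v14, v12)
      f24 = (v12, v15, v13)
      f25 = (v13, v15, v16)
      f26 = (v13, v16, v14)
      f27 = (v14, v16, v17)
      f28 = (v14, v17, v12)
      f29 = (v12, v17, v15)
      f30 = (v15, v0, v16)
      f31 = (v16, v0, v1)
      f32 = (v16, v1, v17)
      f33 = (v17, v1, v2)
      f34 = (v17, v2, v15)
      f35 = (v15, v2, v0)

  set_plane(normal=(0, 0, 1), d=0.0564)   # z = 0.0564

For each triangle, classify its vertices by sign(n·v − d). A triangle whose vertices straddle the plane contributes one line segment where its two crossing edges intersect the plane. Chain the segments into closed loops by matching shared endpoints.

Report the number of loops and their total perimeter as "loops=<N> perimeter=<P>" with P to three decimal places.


loops=2 perimeter=29.294

Straddling triangles (24 of 36):
  (v0,v3,v1) [--+] → (1.52099, 2.08077, 0.0564)–(2.72232, 0, 0.0564)  len=2.4027
  (v1,v3,v4) [+-+] → (1.52099, 2.08077, 0.0564)–(1.36116, 2.35761, 0.0564)  len=0.3197
  (v1,v4,v2) [++-] → (1.54008, 1.07372, 0.0564)–(2.16, 0, 0.0564)  len=1.2398
  (v2,v4,v5) [-+-] → (1.54008, 1.07372, 0.0564)–(1.08, 1.8706, 0.0564)  len=0.9202
  (v3,v6,v4) [--+] → (-1.0415, 2.35761, 0.0564)–(1.36116, 2.35761, 0.0564)  len=2.4027
  (v4,v6,v7) [+-+] → (-1.0415, 2.35761, 0.0564)–(-1.36116, 2.35761, 0.0564)  len=0.3197
  (v4,v7,v5) [++-] → (-0.159832, 1.8706, 0.0564)–(1.08, 1.8706, 0.0564)  len=1.2398
  (v5,v7,v8) [-+-] → (-0.159832, 1.8706, 0.0564)–(-1.08, 1.8706, 0.0564)  len=0.9202
  (v6,v9,v7) [--+] → (-2.56249, 0.276835, 0.0564)–(-1.36116, 2.35761, 0.0564)  len=2.4027
  (v7,v9,v10) [+-+] → (-2.56249, 0.276835, 0.0564)–(-2.72232, 0, 0.0564)  len=0.3197
  (v7,v10,v8) [++-] → (-1.69992, 0.796882, 0.0564)–(-1.08, 1.8706, 0.0564)  len=1.2398
  (v8,v10,v11) [-+-] → (-1.69992, 0.796882, 0.0564)–(-2.16, 0, 0.0564)  len=0.9202
  (v9,v12,v10) [--+] → (-1.52099, -2.08077, 0.0564)–(-2.72232, 0, 0.0564)  len=2.4027
  (v10,v12,v13) [+-+] → (-1.52099, -2.08077, 0.0564)–(-1.36116, -2.35761, 0.0564)  len=0.3197
  (v10,v13,v11) [++-] → (-1.54008, -1.07372, 0.0564)–(-2.16, 0, 0.0564)  len=1.2398
  (v11,v13,v14) [-+-] → (-1.54008, -1.07372, 0.0564)–(-1.08, -1.8706, 0.0564)  len=0.9202
  (v12,v15,v13) [--+] → (1.0415, -2.35761, 0.0564)–(-1.36116, -2.35761, 0.0564)  len=2.4027
  (v13,v15,v16) [+-+] → (1.0415, -2.35761, 0.0564)–(1.36116, -2.35761, 0.0564)  len=0.3197
  (v13,v16,v14) [++-] → (0.159832, -1.8706, 0.0564)–(-1.08, -1.8706, 0.0564)  len=1.2398
  (v14,v16,v17) [-+-] → (0.159832, -1.8706, 0.0564)–(1.08, -1.8706, 0.0564)  len=0.9202
  (v15,v0,v16) [--+] → (2.56249, -0.276835, 0.0564)–(1.36116, -2.35761, 0.0564)  len=2.4027
  (v16,v0,v1) [+-+] → (2.56249, -0.276835, 0.0564)–(2.72232, 0, 0.0564)  len=0.3197
  (v16,v1,v17) [++-] → (1.69992, -0.796882, 0.0564)–(1.08, -1.8706, 0.0564)  len=1.2398
  (v17,v1,v2) [-+-] → (1.69992, -0.796882, 0.0564)–(2.16, 0, 0.0564)  len=0.9202

Chained into 2 loop(s):
  loop 1: 12 segments, perimeter = 16.3340
  loop 2: 12 segments, perimeter = 12.9599
Total perimeter = 29.294


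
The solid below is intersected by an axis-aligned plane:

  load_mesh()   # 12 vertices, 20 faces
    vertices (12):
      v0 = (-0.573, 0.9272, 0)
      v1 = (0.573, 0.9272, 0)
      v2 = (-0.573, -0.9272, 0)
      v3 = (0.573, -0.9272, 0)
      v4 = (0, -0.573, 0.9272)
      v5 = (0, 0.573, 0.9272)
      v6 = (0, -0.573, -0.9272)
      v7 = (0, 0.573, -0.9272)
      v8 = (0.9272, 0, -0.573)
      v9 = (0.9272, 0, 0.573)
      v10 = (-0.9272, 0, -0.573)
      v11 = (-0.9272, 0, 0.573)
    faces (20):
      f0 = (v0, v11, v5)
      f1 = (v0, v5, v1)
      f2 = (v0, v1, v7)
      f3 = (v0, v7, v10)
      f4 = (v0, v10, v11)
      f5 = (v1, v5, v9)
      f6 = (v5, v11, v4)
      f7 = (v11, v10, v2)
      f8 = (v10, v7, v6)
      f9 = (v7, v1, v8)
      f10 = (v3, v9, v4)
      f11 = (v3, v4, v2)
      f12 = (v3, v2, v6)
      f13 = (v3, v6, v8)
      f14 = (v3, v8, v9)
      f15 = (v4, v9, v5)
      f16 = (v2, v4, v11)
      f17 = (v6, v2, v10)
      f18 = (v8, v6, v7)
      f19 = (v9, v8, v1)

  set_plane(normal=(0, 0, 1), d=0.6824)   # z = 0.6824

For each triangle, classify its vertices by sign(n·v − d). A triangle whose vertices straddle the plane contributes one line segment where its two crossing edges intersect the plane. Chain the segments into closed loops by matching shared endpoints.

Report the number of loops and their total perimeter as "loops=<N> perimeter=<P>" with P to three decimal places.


loops=1 perimeter=4.082

Straddling triangles (8 of 20):
  (v0,v11,v5) [--+] → (-0.64082, 0.17698, 0.6824)–(-0.151284, 0.666516, 0.6824)  len=0.6923
  (v0,v5,v1) [-+-] → (-0.151284, 0.666516, 0.6824)–(0.151284, 0.666516, 0.6824)  len=0.3026
  (v1,v5,v9) [-+-] → (0.151284, 0.666516, 0.6824)–(0.64082, 0.17698, 0.6824)  len=0.6923
  (v5,v11,v4) [+-+] → (-0.64082, 0.17698, 0.6824)–(-0.64082, -0.17698, 0.6824)  len=0.3540
  (v3,v9,v4) [--+] → (0.64082, -0.17698, 0.6824)–(0.151284, -0.666516, 0.6824)  len=0.6923
  (v3,v4,v2) [-+-] → (0.151284, -0.666516, 0.6824)–(-0.151284, -0.666516, 0.6824)  len=0.3026
  (v4,v9,v5) [+-+] → (0.64082, -0.17698, 0.6824)–(0.64082, 0.17698, 0.6824)  len=0.3540
  (v2,v4,v11) [-+-] → (-0.151284, -0.666516, 0.6824)–(-0.64082, -0.17698, 0.6824)  len=0.6923

Chained into 1 loop(s):
  loop 1: 8 segments, perimeter = 4.0823
Total perimeter = 4.082


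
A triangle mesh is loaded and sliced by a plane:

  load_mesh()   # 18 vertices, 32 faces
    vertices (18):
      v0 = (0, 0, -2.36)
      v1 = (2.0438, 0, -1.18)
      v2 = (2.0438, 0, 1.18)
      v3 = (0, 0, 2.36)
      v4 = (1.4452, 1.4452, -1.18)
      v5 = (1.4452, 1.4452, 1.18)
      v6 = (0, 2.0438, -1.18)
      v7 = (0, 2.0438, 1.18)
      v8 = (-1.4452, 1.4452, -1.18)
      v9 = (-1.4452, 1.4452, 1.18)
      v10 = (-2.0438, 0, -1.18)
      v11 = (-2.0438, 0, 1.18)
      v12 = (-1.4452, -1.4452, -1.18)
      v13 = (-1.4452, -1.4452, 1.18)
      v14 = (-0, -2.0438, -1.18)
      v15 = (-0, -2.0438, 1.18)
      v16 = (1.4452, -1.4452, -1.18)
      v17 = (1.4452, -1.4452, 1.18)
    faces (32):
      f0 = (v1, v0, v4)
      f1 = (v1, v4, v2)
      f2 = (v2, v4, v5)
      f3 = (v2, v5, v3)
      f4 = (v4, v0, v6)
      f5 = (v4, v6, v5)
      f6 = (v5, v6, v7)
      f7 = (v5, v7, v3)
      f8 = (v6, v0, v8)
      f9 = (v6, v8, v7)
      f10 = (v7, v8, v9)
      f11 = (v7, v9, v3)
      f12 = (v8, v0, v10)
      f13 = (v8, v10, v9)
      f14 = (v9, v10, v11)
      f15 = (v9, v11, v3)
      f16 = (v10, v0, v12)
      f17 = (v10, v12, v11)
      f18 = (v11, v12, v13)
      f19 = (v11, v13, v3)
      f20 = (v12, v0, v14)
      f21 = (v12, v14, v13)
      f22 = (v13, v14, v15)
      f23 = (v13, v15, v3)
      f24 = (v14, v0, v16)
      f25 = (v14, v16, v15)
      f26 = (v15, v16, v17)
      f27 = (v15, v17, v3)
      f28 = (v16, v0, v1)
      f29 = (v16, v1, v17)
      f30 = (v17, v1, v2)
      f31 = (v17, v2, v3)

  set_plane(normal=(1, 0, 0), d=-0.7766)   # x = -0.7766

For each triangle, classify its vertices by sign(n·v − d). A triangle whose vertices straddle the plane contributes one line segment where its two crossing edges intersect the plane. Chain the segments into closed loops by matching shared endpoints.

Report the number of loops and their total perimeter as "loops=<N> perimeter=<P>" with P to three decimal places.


loops=1 perimeter=12.281

Straddling triangles (12 of 32):
  (v6,v0,v8) [++-] → (-0.7766, 0.7766, -1.72591)–(-0.7766, 1.72213, -1.18)  len=1.0918
  (v6,v8,v7) [+-+] → (-0.7766, 1.72213, -1.18)–(-0.7766, 1.72213, -0.0881816)  len=1.0918
  (v7,v8,v9) [+--] → (-0.7766, 1.72213, -0.0881816)–(-0.7766, 1.72213, 1.18)  len=1.2682
  (v7,v9,v3) [+-+] → (-0.7766, 1.72213, 1.18)–(-0.7766, 0.7766, 1.72591)  len=1.0918
  (v8,v0,v10) [-+-] → (-0.7766, 0.7766, -1.72591)–(-0.7766, 0, -1.91163)  len=0.7985
  (v9,v11,v3) [--+] → (-0.7766, 0, 1.91163)–(-0.7766, 0.7766, 1.72591)  len=0.7985
  (v10,v0,v12) [-+-] → (-0.7766, 0, -1.91163)–(-0.7766, -0.7766, -1.72591)  len=0.7985
  (v11,v13,v3) [--+] → (-0.7766, -0.7766, 1.72591)–(-0.7766, 0, 1.91163)  len=0.7985
  (v12,v0,v14) [-++] → (-0.7766, -0.7766, -1.72591)–(-0.7766, -1.72213, -1.18)  len=1.0918
  (v12,v14,v13) [-+-] → (-0.7766, -1.72213, -1.18)–(-0.7766, -1.72213, 0.0881816)  len=1.2682
  (v13,v14,v15) [-++] → (-0.7766, -1.72213, 0.0881816)–(-0.7766, -1.72213, 1.18)  len=1.0918
  (v13,v15,v3) [-++] → (-0.7766, -1.72213, 1.18)–(-0.7766, -0.7766, 1.72591)  len=1.0918

Chained into 1 loop(s):
  loop 1: 12 segments, perimeter = 12.2812
Total perimeter = 12.281


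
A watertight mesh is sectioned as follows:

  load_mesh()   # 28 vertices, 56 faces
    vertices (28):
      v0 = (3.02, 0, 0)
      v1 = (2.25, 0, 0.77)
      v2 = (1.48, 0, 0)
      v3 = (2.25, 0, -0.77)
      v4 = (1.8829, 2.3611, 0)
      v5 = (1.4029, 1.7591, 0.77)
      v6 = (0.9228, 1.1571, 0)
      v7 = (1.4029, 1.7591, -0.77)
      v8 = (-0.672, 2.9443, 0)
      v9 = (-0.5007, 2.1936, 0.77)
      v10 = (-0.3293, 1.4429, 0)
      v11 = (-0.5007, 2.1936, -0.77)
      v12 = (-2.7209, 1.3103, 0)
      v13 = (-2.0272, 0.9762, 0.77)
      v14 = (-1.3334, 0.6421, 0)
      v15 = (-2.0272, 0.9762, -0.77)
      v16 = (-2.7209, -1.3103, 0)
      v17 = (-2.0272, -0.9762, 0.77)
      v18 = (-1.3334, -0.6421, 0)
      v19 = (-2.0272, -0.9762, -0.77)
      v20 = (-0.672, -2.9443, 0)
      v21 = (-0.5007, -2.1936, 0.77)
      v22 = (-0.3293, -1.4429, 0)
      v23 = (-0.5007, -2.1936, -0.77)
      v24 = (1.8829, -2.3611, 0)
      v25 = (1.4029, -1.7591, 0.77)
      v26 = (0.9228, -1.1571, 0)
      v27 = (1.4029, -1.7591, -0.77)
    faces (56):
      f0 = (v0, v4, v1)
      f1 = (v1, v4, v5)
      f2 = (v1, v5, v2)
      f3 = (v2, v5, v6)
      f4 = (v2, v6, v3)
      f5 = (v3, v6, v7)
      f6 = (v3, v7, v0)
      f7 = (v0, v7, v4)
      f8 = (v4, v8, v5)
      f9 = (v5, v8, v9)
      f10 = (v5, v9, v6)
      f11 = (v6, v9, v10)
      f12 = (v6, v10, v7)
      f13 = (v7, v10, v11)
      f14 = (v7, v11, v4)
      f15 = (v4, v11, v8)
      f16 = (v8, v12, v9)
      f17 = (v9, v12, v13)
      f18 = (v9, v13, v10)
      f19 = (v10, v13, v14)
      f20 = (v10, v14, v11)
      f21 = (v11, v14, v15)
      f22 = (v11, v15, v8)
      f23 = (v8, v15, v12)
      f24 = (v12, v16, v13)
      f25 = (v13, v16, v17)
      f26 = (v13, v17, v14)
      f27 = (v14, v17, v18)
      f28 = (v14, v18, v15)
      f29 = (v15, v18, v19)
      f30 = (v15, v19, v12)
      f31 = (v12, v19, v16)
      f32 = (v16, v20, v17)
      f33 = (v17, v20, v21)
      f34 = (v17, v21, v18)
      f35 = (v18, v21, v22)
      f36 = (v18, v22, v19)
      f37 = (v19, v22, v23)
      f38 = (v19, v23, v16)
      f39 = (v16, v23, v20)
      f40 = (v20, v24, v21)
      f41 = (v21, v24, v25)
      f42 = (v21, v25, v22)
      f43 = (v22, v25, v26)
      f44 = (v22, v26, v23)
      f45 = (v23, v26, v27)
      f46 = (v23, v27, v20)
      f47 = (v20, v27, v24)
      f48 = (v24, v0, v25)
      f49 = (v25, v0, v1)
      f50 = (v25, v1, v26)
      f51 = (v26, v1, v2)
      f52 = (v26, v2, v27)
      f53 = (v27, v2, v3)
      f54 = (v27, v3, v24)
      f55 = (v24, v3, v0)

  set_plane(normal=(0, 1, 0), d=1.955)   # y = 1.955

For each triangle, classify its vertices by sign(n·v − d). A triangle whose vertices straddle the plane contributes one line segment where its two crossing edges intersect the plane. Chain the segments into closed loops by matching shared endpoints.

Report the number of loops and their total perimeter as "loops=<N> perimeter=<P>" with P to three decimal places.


loops=1 perimeter=9.167

Straddling triangles (16 of 56):
  (v0,v4,v1) [-+-] → (2.07848, 1.955, 0)–(1.94604, 1.955, 0.132437)  len=0.1873
  (v1,v4,v5) [-+-] → (1.94604, 1.955, 0.132437)–(1.5591, 1.955, 0.51943)  len=0.5473
  (v0,v7,v4) [--+] → (1.5591, 1.955, -0.51943)–(2.07848, 1.955, 0)  len=0.7345
  (v4,v8,v5) [++-] → (1.05994, 1.955, 0.642728)–(1.5591, 1.955, 0.51943)  len=0.5142
  (v5,v8,v9) [-++] → (1.05994, 1.955, 0.642728)–(0.544637, 1.955, 0.77)  len=0.5308
  (v5,v9,v6) [-+-] → (0.544637, 1.955, 0.77)–(-0.173013, 1.955, 0.592748)  len=0.7392
  (v6,v9,v10) [-+-] → (-0.173013, 1.955, 0.592748)–(-0.446223, 1.955, 0.525266)  len=0.2814
  (v7,v10,v11) [--+] → (-0.446223, 1.955, -0.525266)–(0.544637, 1.955, -0.77)  len=1.0206
  (v7,v11,v4) [-++] → (0.544637, 1.955, -0.77)–(1.5591, 1.955, -0.51943)  len=1.0449
  (v8,v12,v9) [+-+] → (-1.9125, 1.955, 0)–(-1.10043, 1.955, 0.562005)  len=0.9876
  (v9,v12,v13) [+--] → (-1.10043, 1.955, 0.562005)–(-0.799881, 1.955, 0.77)  len=0.3655
  (v9,v13,v10) [+--] → (-0.799881, 1.955, 0.77)–(-0.446223, 1.955, 0.525266)  len=0.4301
  (v10,v14,v11) [--+] → (-0.628758, 1.955, -0.651584)–(-0.446223, 1.955, -0.525266)  len=0.2220
  (v11,v14,v15) [+--] → (-0.628758, 1.955, -0.651584)–(-0.799881, 1.955, -0.77)  len=0.2081
  (v11,v15,v8) [+-+] → (-0.799881, 1.955, -0.77)–(-1.35322, 1.955, -0.387054)  len=0.6729
  (v8,v15,v12) [+--] → (-1.35322, 1.955, -0.387054)–(-1.9125, 1.955, 0)  len=0.6802

Chained into 1 loop(s):
  loop 1: 16 segments, perimeter = 9.1666
Total perimeter = 9.167


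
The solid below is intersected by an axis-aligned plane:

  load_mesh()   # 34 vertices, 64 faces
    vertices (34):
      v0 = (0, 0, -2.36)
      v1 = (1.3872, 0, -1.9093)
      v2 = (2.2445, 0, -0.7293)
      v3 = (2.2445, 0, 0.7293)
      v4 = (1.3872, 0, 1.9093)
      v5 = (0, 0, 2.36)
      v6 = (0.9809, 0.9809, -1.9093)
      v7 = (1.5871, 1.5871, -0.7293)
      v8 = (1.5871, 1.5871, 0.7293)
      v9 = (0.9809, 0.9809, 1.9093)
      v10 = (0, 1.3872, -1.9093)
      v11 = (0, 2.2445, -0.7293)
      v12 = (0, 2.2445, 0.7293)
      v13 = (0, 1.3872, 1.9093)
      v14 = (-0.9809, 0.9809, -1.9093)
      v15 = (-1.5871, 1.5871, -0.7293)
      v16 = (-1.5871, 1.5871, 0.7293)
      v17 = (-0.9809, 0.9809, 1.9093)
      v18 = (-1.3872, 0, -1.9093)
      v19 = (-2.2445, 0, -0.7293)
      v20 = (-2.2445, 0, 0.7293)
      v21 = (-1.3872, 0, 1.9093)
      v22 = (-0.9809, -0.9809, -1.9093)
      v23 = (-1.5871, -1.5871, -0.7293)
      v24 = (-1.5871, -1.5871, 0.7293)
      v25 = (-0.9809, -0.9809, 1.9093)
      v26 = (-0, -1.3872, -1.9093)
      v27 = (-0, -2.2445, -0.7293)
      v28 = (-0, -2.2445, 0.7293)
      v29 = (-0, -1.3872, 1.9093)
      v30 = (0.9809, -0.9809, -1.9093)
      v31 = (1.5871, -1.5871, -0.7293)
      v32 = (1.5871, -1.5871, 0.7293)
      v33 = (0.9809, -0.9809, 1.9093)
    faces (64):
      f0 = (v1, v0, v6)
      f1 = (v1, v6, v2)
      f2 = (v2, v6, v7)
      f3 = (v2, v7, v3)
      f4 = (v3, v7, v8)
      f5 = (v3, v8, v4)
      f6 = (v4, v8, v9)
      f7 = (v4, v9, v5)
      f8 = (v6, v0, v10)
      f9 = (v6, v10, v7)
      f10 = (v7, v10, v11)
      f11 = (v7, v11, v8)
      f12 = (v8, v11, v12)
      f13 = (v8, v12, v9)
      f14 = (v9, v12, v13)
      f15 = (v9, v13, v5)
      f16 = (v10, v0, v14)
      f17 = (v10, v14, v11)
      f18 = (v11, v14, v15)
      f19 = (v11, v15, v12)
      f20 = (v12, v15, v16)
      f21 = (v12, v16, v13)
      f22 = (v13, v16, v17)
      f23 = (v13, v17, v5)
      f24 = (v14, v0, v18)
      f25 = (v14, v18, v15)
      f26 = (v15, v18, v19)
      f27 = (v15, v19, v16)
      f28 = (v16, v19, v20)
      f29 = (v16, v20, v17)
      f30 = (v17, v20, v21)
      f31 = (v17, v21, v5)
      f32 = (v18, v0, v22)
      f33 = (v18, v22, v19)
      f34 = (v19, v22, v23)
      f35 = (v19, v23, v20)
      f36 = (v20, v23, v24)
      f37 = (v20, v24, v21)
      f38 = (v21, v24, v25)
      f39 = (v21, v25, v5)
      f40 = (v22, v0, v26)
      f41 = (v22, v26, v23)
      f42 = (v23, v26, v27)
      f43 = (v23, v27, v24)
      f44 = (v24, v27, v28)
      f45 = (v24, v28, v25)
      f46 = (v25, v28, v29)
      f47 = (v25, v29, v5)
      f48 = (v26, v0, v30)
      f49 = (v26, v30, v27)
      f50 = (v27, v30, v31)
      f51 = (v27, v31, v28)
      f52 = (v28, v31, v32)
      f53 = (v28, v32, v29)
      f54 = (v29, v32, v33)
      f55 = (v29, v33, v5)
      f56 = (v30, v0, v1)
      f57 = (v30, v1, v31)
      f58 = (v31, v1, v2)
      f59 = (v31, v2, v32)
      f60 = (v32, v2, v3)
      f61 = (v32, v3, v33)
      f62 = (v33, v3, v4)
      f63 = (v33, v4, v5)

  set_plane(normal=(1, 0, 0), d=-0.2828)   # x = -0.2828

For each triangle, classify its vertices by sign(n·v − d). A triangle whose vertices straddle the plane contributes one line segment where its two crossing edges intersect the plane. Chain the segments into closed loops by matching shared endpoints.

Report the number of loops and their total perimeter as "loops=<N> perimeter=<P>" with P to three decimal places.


loops=1 perimeter=14.045

Straddling triangles (20 of 64):
  (v10,v0,v14) [++-] → (-0.2828, 0.2828, -2.23006)–(-0.2828, 1.27006, -1.9093)  len=1.0381
  (v10,v14,v11) [+-+] → (-0.2828, 1.27006, -1.9093)–(-0.2828, 1.8802, -1.0695)  len=1.0380
  (v11,v14,v15) [+--] → (-0.2828, 1.8802, -1.0695)–(-0.2828, 2.12736, -0.7293)  len=0.4205
  (v11,v15,v12) [+-+] → (-0.2828, 2.12736, -0.7293)–(-0.2828, 2.12736, 0.469397)  len=1.1987
  (v12,v15,v16) [+--] → (-0.2828, 2.12736, 0.469397)–(-0.2828, 2.12736, 0.7293)  len=0.2599
  (v12,v16,v13) [+-+] → (-0.2828, 2.12736, 0.7293)–(-0.2828, 1.42282, 1.69904)  len=1.1987
  (v13,v16,v17) [+--] → (-0.2828, 1.42282, 1.69904)–(-0.2828, 1.27006, 1.9093)  len=0.2599
  (v13,v17,v5) [+-+] → (-0.2828, 1.27006, 1.9093)–(-0.2828, 0.2828, 2.23006)  len=1.0381
  (v14,v0,v18) [-+-] → (-0.2828, 0.2828, -2.23006)–(-0.2828, 0, -2.26812)  len=0.2853
  (v17,v21,v5) [--+] → (-0.2828, 0, 2.26812)–(-0.2828, 0.2828, 2.23006)  len=0.2853
  (v18,v0,v22) [-+-] → (-0.2828, 0, -2.26812)–(-0.2828, -0.2828, -2.23006)  len=0.2853
  (v21,v25,v5) [--+] → (-0.2828, -0.2828, 2.23006)–(-0.2828, 0, 2.26812)  len=0.2853
  (v22,v0,v26) [-++] → (-0.2828, -0.2828, -2.23006)–(-0.2828, -1.27006, -1.9093)  len=1.0381
  (v22,v26,v23) [-+-] → (-0.2828, -1.27006, -1.9093)–(-0.2828, -1.42282, -1.69904)  len=0.2599
  (v23,v26,v27) [-++] → (-0.2828, -1.42282, -1.69904)–(-0.2828, -2.12736, -0.7293)  len=1.1987
  (v23,v27,v24) [-+-] → (-0.2828, -2.12736, -0.7293)–(-0.2828, -2.12736, -0.469397)  len=0.2599
  (v24,v27,v28) [-++] → (-0.2828, -2.12736, -0.469397)–(-0.2828, -2.12736, 0.7293)  len=1.1987
  (v24,v28,v25) [-+-] → (-0.2828, -2.12736, 0.7293)–(-0.2828, -1.8802, 1.0695)  len=0.4205
  (v25,v28,v29) [-++] → (-0.2828, -1.8802, 1.0695)–(-0.2828, -1.27006, 1.9093)  len=1.0380
  (v25,v29,v5) [-++] → (-0.2828, -1.27006, 1.9093)–(-0.2828, -0.2828, 2.23006)  len=1.0381

Chained into 1 loop(s):
  loop 1: 20 segments, perimeter = 14.0450
Total perimeter = 14.045


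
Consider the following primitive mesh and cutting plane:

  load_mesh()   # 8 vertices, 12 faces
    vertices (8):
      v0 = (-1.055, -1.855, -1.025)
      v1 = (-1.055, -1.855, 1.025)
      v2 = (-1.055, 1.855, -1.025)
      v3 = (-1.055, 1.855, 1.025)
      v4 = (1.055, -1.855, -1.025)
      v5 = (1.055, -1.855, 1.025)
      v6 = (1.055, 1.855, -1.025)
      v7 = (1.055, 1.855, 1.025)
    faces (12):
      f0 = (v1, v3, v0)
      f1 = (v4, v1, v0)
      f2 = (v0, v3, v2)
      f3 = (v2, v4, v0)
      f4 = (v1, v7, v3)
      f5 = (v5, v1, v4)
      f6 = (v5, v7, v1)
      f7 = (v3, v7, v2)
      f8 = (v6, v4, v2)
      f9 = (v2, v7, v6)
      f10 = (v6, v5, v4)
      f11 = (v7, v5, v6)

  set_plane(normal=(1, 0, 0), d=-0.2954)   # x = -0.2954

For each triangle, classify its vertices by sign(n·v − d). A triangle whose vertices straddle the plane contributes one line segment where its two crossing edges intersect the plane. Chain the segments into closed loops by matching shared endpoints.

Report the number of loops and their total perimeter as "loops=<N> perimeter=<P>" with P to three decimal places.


loops=1 perimeter=11.520

Straddling triangles (8 of 12):
  (v4,v1,v0) [+--] → (-0.2954, -1.855, 0.287)–(-0.2954, -1.855, -1.025)  len=1.3120
  (v2,v4,v0) [-+-] → (-0.2954, 0.5194, -1.025)–(-0.2954, -1.855, -1.025)  len=2.3744
  (v1,v7,v3) [-+-] → (-0.2954, -0.5194, 1.025)–(-0.2954, 1.855, 1.025)  len=2.3744
  (v5,v1,v4) [+-+] → (-0.2954, -1.855, 1.025)–(-0.2954, -1.855, 0.287)  len=0.7380
  (v5,v7,v1) [++-] → (-0.2954, -0.5194, 1.025)–(-0.2954, -1.855, 1.025)  len=1.3356
  (v3,v7,v2) [-+-] → (-0.2954, 1.855, 1.025)–(-0.2954, 1.855, -0.287)  len=1.3120
  (v6,v4,v2) [++-] → (-0.2954, 0.5194, -1.025)–(-0.2954, 1.855, -1.025)  len=1.3356
  (v2,v7,v6) [-++] → (-0.2954, 1.855, -0.287)–(-0.2954, 1.855, -1.025)  len=0.7380

Chained into 1 loop(s):
  loop 1: 8 segments, perimeter = 11.5200
Total perimeter = 11.520


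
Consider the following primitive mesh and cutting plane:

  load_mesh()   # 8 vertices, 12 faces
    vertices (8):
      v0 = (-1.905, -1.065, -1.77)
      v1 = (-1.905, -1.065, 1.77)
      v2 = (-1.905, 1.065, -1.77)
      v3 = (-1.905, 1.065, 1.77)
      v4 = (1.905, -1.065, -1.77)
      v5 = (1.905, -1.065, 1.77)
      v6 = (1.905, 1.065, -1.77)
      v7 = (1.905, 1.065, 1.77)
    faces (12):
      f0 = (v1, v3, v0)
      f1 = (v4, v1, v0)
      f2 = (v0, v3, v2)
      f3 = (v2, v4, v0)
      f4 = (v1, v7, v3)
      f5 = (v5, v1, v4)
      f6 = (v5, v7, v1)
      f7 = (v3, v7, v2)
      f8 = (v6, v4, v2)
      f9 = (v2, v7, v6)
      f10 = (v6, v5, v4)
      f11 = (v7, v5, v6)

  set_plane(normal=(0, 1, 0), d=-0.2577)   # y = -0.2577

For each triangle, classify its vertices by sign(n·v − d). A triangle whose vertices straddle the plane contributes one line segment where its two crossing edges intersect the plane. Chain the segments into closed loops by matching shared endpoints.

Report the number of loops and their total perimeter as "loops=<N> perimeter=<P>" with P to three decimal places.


loops=1 perimeter=14.700

Straddling triangles (8 of 12):
  (v1,v3,v0) [-+-] → (-1.905, -0.2577, 1.77)–(-1.905, -0.2577, -0.42829)  len=2.1983
  (v0,v3,v2) [-++] → (-1.905, -0.2577, -0.42829)–(-1.905, -0.2577, -1.77)  len=1.3417
  (v2,v4,v0) [+--] → (0.460956, -0.2577, -1.77)–(-1.905, -0.2577, -1.77)  len=2.3660
  (v1,v7,v3) [-++] → (-0.460956, -0.2577, 1.77)–(-1.905, -0.2577, 1.77)  len=1.4440
  (v5,v7,v1) [-+-] → (1.905, -0.2577, 1.77)–(-0.460956, -0.2577, 1.77)  len=2.3660
  (v6,v4,v2) [+-+] → (1.905, -0.2577, -1.77)–(0.460956, -0.2577, -1.77)  len=1.4440
  (v6,v5,v4) [+--] → (1.905, -0.2577, 0.42829)–(1.905, -0.2577, -1.77)  len=2.1983
  (v7,v5,v6) [+-+] → (1.905, -0.2577, 1.77)–(1.905, -0.2577, 0.42829)  len=1.3417

Chained into 1 loop(s):
  loop 1: 8 segments, perimeter = 14.7000
Total perimeter = 14.700


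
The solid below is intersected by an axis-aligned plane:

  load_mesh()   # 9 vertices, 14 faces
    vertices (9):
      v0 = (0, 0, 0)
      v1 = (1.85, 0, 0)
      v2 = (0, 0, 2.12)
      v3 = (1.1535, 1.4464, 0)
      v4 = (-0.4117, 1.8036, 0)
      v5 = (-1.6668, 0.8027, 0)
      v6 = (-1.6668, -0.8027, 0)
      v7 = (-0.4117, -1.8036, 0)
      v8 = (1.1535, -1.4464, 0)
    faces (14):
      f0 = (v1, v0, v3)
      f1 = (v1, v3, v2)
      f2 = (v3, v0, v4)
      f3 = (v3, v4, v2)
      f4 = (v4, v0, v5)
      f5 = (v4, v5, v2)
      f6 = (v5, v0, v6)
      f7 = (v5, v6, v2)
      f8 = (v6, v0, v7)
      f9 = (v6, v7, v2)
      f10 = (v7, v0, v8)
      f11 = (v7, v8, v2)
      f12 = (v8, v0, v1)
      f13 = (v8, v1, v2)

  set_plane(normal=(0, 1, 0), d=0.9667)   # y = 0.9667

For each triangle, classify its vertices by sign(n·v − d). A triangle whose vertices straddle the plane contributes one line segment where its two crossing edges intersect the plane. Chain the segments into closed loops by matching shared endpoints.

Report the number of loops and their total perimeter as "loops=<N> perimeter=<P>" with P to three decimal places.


loops=1 perimeter=6.393

Straddling triangles (6 of 14):
  (v1,v0,v3) [--+] → (0.770941, 0.9667, 0)–(1.38449, 0.9667, 0)  len=0.6136
  (v1,v3,v2) [-+-] → (1.38449, 0.9667, 0)–(0.770941, 0.9667, 0.7031)  len=0.9332
  (v3,v0,v4) [+-+] → (0.770941, 0.9667, 0)–(-0.220664, 0.9667, 0)  len=0.9916
  (v3,v4,v2) [++-] → (-0.220664, 0.9667, 0.983715)–(0.770941, 0.9667, 0.7031)  len=1.0305
  (v4,v0,v5) [+--] → (-0.220664, 0.9667, 0)–(-1.46115, 0.9667, 0)  len=1.2405
  (v4,v5,v2) [+--] → (-1.46115, 0.9667, 0)–(-0.220664, 0.9667, 0.983715)  len=1.5832

Chained into 1 loop(s):
  loop 1: 6 segments, perimeter = 6.3925
Total perimeter = 6.393


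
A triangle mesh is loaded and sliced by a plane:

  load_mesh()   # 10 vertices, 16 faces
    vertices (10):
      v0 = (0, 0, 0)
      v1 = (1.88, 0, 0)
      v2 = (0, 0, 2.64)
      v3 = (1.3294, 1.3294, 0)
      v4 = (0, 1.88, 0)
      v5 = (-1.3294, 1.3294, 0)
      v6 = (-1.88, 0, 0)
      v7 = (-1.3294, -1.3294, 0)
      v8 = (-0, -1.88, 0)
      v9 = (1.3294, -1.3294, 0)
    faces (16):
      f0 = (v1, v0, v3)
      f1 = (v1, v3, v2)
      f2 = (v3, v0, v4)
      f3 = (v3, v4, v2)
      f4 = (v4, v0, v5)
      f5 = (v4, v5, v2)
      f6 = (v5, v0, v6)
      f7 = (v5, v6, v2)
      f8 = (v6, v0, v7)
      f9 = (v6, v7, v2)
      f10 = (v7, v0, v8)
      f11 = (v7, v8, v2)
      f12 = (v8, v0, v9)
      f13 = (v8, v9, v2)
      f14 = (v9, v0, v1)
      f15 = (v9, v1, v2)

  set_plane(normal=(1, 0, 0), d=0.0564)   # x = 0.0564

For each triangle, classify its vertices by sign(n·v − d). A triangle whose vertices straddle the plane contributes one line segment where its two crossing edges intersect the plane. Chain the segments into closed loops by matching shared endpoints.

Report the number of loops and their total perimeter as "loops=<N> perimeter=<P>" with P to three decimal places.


loops=1 perimeter=10.051

Straddling triangles (8 of 16):
  (v1,v0,v3) [+-+] → (0.0564, 0, 0)–(0.0564, 0.0564, 0)  len=0.0564
  (v1,v3,v2) [++-] → (0.0564, 0.0564, 2.528)–(0.0564, 0, 2.5608)  len=0.0652
  (v3,v0,v4) [+--] → (0.0564, 0.0564, 0)–(0.0564, 1.85664, 0)  len=1.8002
  (v3,v4,v2) [+--] → (0.0564, 1.85664, 0)–(0.0564, 0.0564, 2.528)  len=3.1035
  (v8,v0,v9) [--+] → (0.0564, -0.0564, 0)–(0.0564, -1.85664, 0)  len=1.8002
  (v8,v9,v2) [-+-] → (0.0564, -1.85664, 0)–(0.0564, -0.0564, 2.528)  len=3.1035
  (v9,v0,v1) [+-+] → (0.0564, -0.0564, 0)–(0.0564, 0, 0)  len=0.0564
  (v9,v1,v2) [++-] → (0.0564, 0, 2.5608)–(0.0564, -0.0564, 2.528)  len=0.0652

Chained into 1 loop(s):
  loop 1: 8 segments, perimeter = 10.0507
Total perimeter = 10.051


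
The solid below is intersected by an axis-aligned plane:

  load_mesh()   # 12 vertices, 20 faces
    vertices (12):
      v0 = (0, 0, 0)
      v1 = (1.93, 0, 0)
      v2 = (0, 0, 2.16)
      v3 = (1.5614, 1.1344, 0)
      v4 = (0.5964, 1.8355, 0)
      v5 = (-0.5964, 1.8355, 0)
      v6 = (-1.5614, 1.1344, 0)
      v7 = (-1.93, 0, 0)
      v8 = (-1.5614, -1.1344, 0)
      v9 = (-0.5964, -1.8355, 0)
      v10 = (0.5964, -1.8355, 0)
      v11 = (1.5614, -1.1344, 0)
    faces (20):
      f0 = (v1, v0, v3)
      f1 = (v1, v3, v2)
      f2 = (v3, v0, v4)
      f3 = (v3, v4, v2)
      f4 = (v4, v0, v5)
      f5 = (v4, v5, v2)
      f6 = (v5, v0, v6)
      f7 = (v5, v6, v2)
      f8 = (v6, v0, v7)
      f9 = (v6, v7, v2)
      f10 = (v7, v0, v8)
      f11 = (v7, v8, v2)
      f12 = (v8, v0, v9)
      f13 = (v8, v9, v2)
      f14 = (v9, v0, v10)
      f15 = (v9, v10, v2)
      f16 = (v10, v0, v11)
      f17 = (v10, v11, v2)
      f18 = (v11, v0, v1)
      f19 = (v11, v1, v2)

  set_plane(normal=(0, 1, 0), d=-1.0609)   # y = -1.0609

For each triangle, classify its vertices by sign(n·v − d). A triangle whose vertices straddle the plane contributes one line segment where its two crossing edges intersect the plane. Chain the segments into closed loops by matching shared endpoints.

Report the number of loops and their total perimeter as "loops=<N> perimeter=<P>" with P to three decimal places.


loops=1 perimeter=6.948

Straddling triangles (10 of 20):
  (v7,v0,v8) [++-] → (-1.46023, -1.0609, 0)–(-1.58528, -1.0609, 0)  len=0.1250
  (v7,v8,v2) [+-+] → (-1.58528, -1.0609, 0)–(-1.46023, -1.0609, 0.139951)  len=0.1877
  (v8,v0,v9) [-+-] → (-1.46023, -1.0609, 0)–(-0.344713, -1.0609, 0)  len=1.1155
  (v8,v9,v2) [--+] → (-0.344713, -1.0609, 0.911542)–(-1.46023, -1.0609, 0.139951)  len=1.3564
  (v9,v0,v10) [-+-] → (-0.344713, -1.0609, 0)–(0.344713, -1.0609, 0)  len=0.6894
  (v9,v10,v2) [--+] → (0.344713, -1.0609, 0.911542)–(-0.344713, -1.0609, 0.911542)  len=0.6894
  (v10,v0,v11) [-+-] → (0.344713, -1.0609, 0)–(1.46023, -1.0609, 0)  len=1.1155
  (v10,v11,v2) [--+] → (1.46023, -1.0609, 0.139951)–(0.344713, -1.0609, 0.911542)  len=1.3564
  (v11,v0,v1) [-++] → (1.46023, -1.0609, 0)–(1.58528, -1.0609, 0)  len=0.1250
  (v11,v1,v2) [-++] → (1.58528, -1.0609, 0)–(1.46023, -1.0609, 0.139951)  len=0.1877

Chained into 1 loop(s):
  loop 1: 10 segments, perimeter = 6.9481
Total perimeter = 6.948


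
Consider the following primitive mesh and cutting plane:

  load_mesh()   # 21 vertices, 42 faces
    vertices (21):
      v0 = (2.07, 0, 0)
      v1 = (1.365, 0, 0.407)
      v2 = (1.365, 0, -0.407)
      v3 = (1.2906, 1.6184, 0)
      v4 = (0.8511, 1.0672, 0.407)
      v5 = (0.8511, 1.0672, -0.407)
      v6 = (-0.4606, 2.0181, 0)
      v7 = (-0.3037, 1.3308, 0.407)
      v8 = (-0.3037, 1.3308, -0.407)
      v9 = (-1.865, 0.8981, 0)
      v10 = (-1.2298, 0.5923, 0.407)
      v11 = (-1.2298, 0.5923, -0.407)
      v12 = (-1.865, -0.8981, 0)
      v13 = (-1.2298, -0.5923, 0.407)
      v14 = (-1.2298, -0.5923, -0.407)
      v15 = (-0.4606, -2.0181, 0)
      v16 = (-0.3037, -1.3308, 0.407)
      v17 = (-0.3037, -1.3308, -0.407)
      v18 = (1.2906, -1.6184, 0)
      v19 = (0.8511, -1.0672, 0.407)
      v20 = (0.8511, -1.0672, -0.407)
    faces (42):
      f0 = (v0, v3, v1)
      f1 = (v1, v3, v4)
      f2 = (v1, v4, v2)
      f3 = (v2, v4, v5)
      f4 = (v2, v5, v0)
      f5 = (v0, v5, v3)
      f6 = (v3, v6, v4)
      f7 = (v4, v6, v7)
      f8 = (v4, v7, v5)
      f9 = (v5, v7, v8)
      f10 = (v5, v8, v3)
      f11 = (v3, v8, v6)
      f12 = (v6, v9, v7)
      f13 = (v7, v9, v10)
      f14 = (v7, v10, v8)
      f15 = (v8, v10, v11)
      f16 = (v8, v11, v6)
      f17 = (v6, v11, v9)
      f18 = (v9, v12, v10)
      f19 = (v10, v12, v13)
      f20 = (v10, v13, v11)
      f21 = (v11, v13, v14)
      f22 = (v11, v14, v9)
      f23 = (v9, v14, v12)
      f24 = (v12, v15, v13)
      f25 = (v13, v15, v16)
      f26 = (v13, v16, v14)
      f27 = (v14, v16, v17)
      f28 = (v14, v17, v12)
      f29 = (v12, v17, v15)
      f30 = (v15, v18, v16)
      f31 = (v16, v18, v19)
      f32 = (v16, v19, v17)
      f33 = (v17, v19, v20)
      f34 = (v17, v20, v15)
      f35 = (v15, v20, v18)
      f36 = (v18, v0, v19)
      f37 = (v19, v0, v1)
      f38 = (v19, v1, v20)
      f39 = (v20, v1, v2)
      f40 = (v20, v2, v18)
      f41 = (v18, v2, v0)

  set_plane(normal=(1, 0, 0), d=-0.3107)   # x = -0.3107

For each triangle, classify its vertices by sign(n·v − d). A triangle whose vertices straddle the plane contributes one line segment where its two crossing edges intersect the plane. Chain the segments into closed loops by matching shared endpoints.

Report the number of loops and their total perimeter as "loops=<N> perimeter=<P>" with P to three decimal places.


loops=2 perimeter=4.726

Straddling triangles (16 of 42):
  (v3,v6,v4) [+-+] → (-0.3107, 1.98389, 0)–(-0.3107, 1.90943, 0.0465116)  len=0.0878
  (v4,v6,v7) [+-+] → (-0.3107, 1.90943, 0.0465116)–(-0.3107, 1.36146, 0.388842)  len=0.6461
  (v3,v8,v6) [++-] → (-0.3107, 1.36146, -0.388842)–(-0.3107, 1.98389, 0)  len=0.7339
  (v6,v9,v7) [--+] → (-0.3107, 1.32886, 0.405175)–(-0.3107, 1.36146, 0.388842)  len=0.0365
  (v7,v9,v10) [+--] → (-0.3107, 1.32886, 0.405175)–(-0.3107, 1.32522, 0.407)  len=0.0041
  (v7,v10,v8) [+-+] → (-0.3107, 1.32522, 0.407)–(-0.3107, 1.32522, -0.400847)  len=0.8078
  (v8,v10,v11) [+--] → (-0.3107, 1.32522, -0.400847)–(-0.3107, 1.32522, -0.407)  len=0.0062
  (v8,v11,v6) [+--] → (-0.3107, 1.32522, -0.407)–(-0.3107, 1.36146, -0.388842)  len=0.0405
  (v13,v15,v16) [--+] → (-0.3107, -1.36146, 0.388842)–(-0.3107, -1.32522, 0.407)  len=0.0405
  (v13,v16,v14) [-+-] → (-0.3107, -1.32522, 0.407)–(-0.3107, -1.32522, 0.400847)  len=0.0062
  (v14,v16,v17) [-++] → (-0.3107, -1.32522, 0.400847)–(-0.3107, -1.32522, -0.407)  len=0.8078
  (v14,v17,v12) [-+-] → (-0.3107, -1.32522, -0.407)–(-0.3107, -1.32886, -0.405175)  len=0.0041
  (v12,v17,v15) [-+-] → (-0.3107, -1.32886, -0.405175)–(-0.3107, -1.36146, -0.388842)  len=0.0365
  (v15,v18,v16) [-++] → (-0.3107, -1.98389, 0)–(-0.3107, -1.36146, 0.388842)  len=0.7339
  (v17,v20,v15) [++-] → (-0.3107, -1.90943, -0.0465116)–(-0.3107, -1.36146, -0.388842)  len=0.6461
  (v15,v20,v18) [-++] → (-0.3107, -1.90943, -0.0465116)–(-0.3107, -1.98389, 0)  len=0.0878

Chained into 2 loop(s):
  loop 1: 8 segments, perimeter = 2.3629
  loop 2: 8 segments, perimeter = 2.3629
Total perimeter = 4.726


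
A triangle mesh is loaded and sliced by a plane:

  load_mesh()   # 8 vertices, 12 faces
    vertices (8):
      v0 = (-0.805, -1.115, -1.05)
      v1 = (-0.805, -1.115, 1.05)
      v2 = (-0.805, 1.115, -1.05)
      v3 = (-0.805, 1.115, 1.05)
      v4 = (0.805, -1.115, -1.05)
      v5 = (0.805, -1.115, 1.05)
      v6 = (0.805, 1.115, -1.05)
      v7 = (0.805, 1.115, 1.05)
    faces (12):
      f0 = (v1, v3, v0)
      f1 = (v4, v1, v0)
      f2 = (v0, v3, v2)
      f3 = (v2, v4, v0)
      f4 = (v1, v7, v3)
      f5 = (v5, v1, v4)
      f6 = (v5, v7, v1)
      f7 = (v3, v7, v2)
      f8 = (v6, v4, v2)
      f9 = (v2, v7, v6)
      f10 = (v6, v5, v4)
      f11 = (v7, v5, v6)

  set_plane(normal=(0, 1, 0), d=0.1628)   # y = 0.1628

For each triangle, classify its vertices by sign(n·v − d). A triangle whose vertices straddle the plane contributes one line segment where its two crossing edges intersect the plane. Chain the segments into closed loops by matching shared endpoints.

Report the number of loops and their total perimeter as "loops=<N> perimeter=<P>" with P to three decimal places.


Straddling triangles (8 of 12):
  (v1,v3,v0) [-+-] → (-0.805, 0.1628, 1.05)–(-0.805, 0.1628, 0.153309)  len=0.8967
  (v0,v3,v2) [-++] → (-0.805, 0.1628, 0.153309)–(-0.805, 0.1628, -1.05)  len=1.2033
  (v2,v4,v0) [+--] → (-0.117537, 0.1628, -1.05)–(-0.805, 0.1628, -1.05)  len=0.6875
  (v1,v7,v3) [-++] → (0.117537, 0.1628, 1.05)–(-0.805, 0.1628, 1.05)  len=0.9225
  (v5,v7,v1) [-+-] → (0.805, 0.1628, 1.05)–(0.117537, 0.1628, 1.05)  len=0.6875
  (v6,v4,v2) [+-+] → (0.805, 0.1628, -1.05)–(-0.117537, 0.1628, -1.05)  len=0.9225
  (v6,v5,v4) [+--] → (0.805, 0.1628, -0.153309)–(0.805, 0.1628, -1.05)  len=0.8967
  (v7,v5,v6) [+-+] → (0.805, 0.1628, 1.05)–(0.805, 0.1628, -0.153309)  len=1.2033

Chained into 1 loop(s):
  loop 1: 8 segments, perimeter = 7.4200
Total perimeter = 7.420

loops=1 perimeter=7.420


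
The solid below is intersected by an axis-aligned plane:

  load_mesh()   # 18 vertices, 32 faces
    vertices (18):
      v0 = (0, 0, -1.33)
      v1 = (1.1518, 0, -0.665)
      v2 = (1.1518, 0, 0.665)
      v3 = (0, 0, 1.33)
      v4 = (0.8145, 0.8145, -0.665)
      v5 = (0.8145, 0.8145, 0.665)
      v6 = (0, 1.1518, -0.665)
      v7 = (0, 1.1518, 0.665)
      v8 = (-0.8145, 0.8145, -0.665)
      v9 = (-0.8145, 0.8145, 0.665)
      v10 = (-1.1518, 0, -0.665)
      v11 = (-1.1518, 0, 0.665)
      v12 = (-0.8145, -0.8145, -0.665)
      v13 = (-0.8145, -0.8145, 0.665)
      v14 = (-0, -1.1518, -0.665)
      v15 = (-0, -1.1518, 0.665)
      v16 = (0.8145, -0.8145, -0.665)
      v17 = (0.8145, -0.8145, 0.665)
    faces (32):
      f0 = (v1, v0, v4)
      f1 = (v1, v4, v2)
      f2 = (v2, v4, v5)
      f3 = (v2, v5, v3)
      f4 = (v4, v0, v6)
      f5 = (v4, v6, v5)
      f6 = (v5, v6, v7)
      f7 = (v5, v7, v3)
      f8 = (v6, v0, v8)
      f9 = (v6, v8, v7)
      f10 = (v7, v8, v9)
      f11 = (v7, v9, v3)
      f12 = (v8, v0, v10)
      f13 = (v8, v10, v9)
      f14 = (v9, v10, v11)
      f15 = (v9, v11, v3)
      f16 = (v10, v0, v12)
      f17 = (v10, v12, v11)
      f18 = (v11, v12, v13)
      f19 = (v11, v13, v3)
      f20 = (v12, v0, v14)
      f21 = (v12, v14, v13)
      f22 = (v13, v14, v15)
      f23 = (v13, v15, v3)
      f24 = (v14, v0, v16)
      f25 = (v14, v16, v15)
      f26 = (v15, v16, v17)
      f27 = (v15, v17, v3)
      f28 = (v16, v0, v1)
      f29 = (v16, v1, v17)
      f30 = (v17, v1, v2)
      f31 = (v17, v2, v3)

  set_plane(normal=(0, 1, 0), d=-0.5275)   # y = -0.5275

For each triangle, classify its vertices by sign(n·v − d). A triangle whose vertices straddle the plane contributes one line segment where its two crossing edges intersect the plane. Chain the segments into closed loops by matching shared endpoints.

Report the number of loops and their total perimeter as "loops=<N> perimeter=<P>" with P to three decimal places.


loops=1 perimeter=6.704

Straddling triangles (12 of 32):
  (v10,v0,v12) [++-] → (-0.5275, -0.5275, -0.899322)–(-0.933352, -0.5275, -0.665)  len=0.4686
  (v10,v12,v11) [+-+] → (-0.933352, -0.5275, -0.665)–(-0.933352, -0.5275, -0.196357)  len=0.4686
  (v11,v12,v13) [+--] → (-0.933352, -0.5275, -0.196357)–(-0.933352, -0.5275, 0.665)  len=0.8614
  (v11,v13,v3) [+-+] → (-0.933352, -0.5275, 0.665)–(-0.5275, -0.5275, 0.899322)  len=0.4686
  (v12,v0,v14) [-+-] → (-0.5275, -0.5275, -0.899322)–(0, -0.5275, -1.02544)  len=0.5424
  (v13,v15,v3) [--+] → (0, -0.5275, 1.02544)–(-0.5275, -0.5275, 0.899322)  len=0.5424
  (v14,v0,v16) [-+-] → (0, -0.5275, -1.02544)–(0.5275, -0.5275, -0.899322)  len=0.5424
  (v15,v17,v3) [--+] → (0.5275, -0.5275, 0.899322)–(0, -0.5275, 1.02544)  len=0.5424
  (v16,v0,v1) [-++] → (0.5275, -0.5275, -0.899322)–(0.933352, -0.5275, -0.665)  len=0.4686
  (v16,v1,v17) [-+-] → (0.933352, -0.5275, -0.665)–(0.933352, -0.5275, 0.196357)  len=0.8614
  (v17,v1,v2) [-++] → (0.933352, -0.5275, 0.196357)–(0.933352, -0.5275, 0.665)  len=0.4686
  (v17,v2,v3) [-++] → (0.933352, -0.5275, 0.665)–(0.5275, -0.5275, 0.899322)  len=0.4686

Chained into 1 loop(s):
  loop 1: 12 segments, perimeter = 6.7040
Total perimeter = 6.704


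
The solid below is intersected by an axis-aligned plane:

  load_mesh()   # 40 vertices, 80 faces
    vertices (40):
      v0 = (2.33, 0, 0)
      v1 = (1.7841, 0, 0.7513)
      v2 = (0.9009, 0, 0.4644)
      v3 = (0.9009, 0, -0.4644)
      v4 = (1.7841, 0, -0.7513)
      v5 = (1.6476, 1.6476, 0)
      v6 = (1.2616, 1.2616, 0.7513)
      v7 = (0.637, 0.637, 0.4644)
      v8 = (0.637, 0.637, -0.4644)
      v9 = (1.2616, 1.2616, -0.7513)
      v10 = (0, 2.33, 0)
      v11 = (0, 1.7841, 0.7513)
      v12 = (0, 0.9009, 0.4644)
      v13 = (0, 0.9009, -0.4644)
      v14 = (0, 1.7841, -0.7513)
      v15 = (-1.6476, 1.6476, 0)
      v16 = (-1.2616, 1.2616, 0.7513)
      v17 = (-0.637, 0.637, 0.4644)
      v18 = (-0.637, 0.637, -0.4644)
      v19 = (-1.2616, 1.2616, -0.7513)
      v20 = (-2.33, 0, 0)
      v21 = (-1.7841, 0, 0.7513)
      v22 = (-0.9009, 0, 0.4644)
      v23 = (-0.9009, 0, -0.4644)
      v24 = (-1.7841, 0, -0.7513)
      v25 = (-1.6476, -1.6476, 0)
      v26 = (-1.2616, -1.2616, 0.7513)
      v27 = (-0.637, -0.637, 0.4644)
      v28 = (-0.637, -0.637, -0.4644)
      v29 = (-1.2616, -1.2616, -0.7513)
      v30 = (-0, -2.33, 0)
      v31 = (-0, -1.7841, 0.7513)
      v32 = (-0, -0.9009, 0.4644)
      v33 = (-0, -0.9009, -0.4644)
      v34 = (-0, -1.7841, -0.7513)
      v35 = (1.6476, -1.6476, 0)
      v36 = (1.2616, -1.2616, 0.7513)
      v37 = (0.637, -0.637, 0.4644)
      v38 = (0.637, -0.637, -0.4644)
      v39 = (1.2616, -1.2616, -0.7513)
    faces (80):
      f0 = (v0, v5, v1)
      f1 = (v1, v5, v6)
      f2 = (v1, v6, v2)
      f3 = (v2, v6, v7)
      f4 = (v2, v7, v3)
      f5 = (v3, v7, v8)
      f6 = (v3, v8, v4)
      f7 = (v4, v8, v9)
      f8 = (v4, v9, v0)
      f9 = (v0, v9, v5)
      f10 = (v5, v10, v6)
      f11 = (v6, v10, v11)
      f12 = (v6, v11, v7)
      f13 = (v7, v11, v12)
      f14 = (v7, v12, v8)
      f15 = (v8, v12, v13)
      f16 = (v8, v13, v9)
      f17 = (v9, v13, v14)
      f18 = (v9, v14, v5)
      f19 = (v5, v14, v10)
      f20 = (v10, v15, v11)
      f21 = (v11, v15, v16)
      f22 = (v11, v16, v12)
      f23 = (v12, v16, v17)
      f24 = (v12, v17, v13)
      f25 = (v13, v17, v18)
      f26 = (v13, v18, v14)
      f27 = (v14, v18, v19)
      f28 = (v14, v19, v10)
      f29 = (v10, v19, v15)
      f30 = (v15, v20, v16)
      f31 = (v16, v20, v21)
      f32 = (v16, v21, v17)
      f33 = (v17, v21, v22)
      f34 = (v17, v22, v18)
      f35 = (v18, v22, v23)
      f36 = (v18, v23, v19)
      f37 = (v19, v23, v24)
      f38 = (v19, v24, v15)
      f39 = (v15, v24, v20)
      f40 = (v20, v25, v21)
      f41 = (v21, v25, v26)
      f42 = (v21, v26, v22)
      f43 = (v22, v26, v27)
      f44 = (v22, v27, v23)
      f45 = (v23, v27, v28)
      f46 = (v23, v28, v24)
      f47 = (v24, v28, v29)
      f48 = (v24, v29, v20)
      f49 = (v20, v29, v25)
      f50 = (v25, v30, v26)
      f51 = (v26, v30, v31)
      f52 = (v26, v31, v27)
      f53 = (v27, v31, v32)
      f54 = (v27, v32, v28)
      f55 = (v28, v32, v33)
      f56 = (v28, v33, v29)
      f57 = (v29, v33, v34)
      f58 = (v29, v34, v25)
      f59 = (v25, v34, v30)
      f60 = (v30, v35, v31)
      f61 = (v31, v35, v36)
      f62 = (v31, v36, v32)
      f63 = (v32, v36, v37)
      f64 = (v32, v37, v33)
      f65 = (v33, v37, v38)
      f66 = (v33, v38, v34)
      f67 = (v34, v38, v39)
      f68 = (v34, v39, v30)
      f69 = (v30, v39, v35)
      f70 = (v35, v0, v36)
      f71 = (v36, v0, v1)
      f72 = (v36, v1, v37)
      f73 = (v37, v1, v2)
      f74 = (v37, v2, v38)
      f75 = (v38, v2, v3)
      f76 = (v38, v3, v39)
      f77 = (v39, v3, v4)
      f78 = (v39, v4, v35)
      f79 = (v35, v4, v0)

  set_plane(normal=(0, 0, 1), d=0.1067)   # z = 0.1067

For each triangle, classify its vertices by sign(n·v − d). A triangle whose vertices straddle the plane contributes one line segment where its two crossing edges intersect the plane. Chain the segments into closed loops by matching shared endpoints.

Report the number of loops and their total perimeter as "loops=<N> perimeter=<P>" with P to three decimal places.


loops=2 perimeter=19.308

Straddling triangles (32 of 80):
  (v0,v5,v1) [--+] → (1.66699, 1.41361, 0.1067)–(2.25247, 0, 0.1067)  len=1.5301
  (v1,v5,v6) [+-+] → (1.66699, 1.41361, 0.1067)–(1.59278, 1.59278, 0.1067)  len=0.1939
  (v2,v7,v3) [++-] → (0.738633, 0.391678, 0.1067)–(0.9009, 0, 0.1067)  len=0.4240
  (v3,v7,v8) [-+-] → (0.738633, 0.391678, 0.1067)–(0.637, 0.637, 0.1067)  len=0.2655
  (v5,v10,v6) [--+] → (0.179173, 2.17827, 0.1067)–(1.59278, 1.59278, 0.1067)  len=1.5301
  (v6,v10,v11) [+-+] → (0.179173, 2.17827, 0.1067)–(0, 2.25247, 0.1067)  len=0.1939
  (v7,v12,v8) [++-] → (0.245322, 0.799267, 0.1067)–(0.637, 0.637, 0.1067)  len=0.4240
  (v8,v12,v13) [-+-] → (0.245322, 0.799267, 0.1067)–(0, 0.9009, 0.1067)  len=0.2655
  (v10,v15,v11) [--+] → (-1.41361, 1.66699, 0.1067)–(0, 2.25247, 0.1067)  len=1.5301
  (v11,v15,v16) [+-+] → (-1.41361, 1.66699, 0.1067)–(-1.59278, 1.59278, 0.1067)  len=0.1939
  (v12,v17,v13) [++-] → (-0.391678, 0.738633, 0.1067)–(0, 0.9009, 0.1067)  len=0.4240
  (v13,v17,v18) [-+-] → (-0.391678, 0.738633, 0.1067)–(-0.637, 0.637, 0.1067)  len=0.2655
  (v15,v20,v16) [--+] → (-2.17827, 0.179173, 0.1067)–(-1.59278, 1.59278, 0.1067)  len=1.5301
  (v16,v20,v21) [+-+] → (-2.17827, 0.179173, 0.1067)–(-2.25247, 0, 0.1067)  len=0.1939
  (v17,v22,v18) [++-] → (-0.799267, 0.245322, 0.1067)–(-0.637, 0.637, 0.1067)  len=0.4240
  (v18,v22,v23) [-+-] → (-0.799267, 0.245322, 0.1067)–(-0.9009, 0, 0.1067)  len=0.2655
  (v20,v25,v21) [--+] → (-1.66699, -1.41361, 0.1067)–(-2.25247, 0, 0.1067)  len=1.5301
  (v21,v25,v26) [+-+] → (-1.66699, -1.41361, 0.1067)–(-1.59278, -1.59278, 0.1067)  len=0.1939
  (v22,v27,v23) [++-] → (-0.738633, -0.391678, 0.1067)–(-0.9009, 0, 0.1067)  len=0.4240
  (v23,v27,v28) [-+-] → (-0.738633, -0.391678, 0.1067)–(-0.637, -0.637, 0.1067)  len=0.2655
  (v25,v30,v26) [--+] → (-0.179173, -2.17827, 0.1067)–(-1.59278, -1.59278, 0.1067)  len=1.5301
  (v26,v30,v31) [+-+] → (-0.179173, -2.17827, 0.1067)–(0, -2.25247, 0.1067)  len=0.1939
  (v27,v32,v28) [++-] → (-0.245322, -0.799267, 0.1067)–(-0.637, -0.637, 0.1067)  len=0.4240
  (v28,v32,v33) [-+-] → (-0.245322, -0.799267, 0.1067)–(0, -0.9009, 0.1067)  len=0.2655
  (v30,v35,v31) [--+] → (1.41361, -1.66699, 0.1067)–(0, -2.25247, 0.1067)  len=1.5301
  (v31,v35,v36) [+-+] → (1.41361, -1.66699, 0.1067)–(1.59278, -1.59278, 0.1067)  len=0.1939
  (v32,v37,v33) [++-] → (0.391678, -0.738633, 0.1067)–(0, -0.9009, 0.1067)  len=0.4240
  (v33,v37,v38) [-+-] → (0.391678, -0.738633, 0.1067)–(0.637, -0.637, 0.1067)  len=0.2655
  (v35,v0,v36) [--+] → (2.17827, -0.179173, 0.1067)–(1.59278, -1.59278, 0.1067)  len=1.5301
  (v36,v0,v1) [+-+] → (2.17827, -0.179173, 0.1067)–(2.25247, 0, 0.1067)  len=0.1939
  (v37,v2,v38) [++-] → (0.799267, -0.245322, 0.1067)–(0.637, -0.637, 0.1067)  len=0.4240
  (v38,v2,v3) [-+-] → (0.799267, -0.245322, 0.1067)–(0.9009, 0, 0.1067)  len=0.2655

Chained into 2 loop(s):
  loop 1: 16 segments, perimeter = 13.7919
  loop 2: 16 segments, perimeter = 5.5160
Total perimeter = 19.308
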